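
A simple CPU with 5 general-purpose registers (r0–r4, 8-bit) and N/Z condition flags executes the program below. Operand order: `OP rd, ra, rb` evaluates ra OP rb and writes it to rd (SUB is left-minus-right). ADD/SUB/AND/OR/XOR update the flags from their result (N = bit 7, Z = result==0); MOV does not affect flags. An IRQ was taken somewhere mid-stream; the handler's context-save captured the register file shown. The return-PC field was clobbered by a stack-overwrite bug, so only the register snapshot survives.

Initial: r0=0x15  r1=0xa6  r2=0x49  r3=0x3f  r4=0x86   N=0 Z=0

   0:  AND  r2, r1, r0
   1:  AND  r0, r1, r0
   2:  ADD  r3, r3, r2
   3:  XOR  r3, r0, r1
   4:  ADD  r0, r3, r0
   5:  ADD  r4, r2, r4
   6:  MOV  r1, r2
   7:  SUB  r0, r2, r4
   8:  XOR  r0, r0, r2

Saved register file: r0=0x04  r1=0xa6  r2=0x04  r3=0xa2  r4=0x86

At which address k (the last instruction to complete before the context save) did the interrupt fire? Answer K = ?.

K = 3

after  0: r0=0x15 r1=0xa6 r2=0x04 r3=0x3f r4=0x86  N=0 Z=0
after  1: r0=0x04 r1=0xa6 r2=0x04 r3=0x3f r4=0x86  N=0 Z=0
after  2: r0=0x04 r1=0xa6 r2=0x04 r3=0x43 r4=0x86  N=0 Z=0
after  3: r0=0x04 r1=0xa6 r2=0x04 r3=0xa2 r4=0x86  N=1 Z=0
-- IRQ taken; context saved, return-PC = 4 --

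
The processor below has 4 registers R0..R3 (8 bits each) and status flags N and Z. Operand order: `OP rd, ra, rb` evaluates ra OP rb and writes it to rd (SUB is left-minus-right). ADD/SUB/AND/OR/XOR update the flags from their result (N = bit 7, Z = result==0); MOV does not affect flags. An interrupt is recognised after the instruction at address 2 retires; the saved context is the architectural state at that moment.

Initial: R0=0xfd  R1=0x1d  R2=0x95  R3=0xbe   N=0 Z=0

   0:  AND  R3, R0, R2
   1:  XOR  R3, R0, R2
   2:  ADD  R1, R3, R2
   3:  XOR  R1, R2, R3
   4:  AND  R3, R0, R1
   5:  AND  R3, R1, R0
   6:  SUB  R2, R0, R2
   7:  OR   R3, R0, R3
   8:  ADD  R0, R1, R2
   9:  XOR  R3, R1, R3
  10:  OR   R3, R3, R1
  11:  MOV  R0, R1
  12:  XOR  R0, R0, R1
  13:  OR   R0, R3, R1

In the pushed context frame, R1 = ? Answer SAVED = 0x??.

after  0: R0=0xfd R1=0x1d R2=0x95 R3=0x95  N=1 Z=0
after  1: R0=0xfd R1=0x1d R2=0x95 R3=0x68  N=0 Z=0
after  2: R0=0xfd R1=0xfd R2=0x95 R3=0x68  N=1 Z=0
-- IRQ taken; context saved, return-PC = 3 --

SAVED = 0xfd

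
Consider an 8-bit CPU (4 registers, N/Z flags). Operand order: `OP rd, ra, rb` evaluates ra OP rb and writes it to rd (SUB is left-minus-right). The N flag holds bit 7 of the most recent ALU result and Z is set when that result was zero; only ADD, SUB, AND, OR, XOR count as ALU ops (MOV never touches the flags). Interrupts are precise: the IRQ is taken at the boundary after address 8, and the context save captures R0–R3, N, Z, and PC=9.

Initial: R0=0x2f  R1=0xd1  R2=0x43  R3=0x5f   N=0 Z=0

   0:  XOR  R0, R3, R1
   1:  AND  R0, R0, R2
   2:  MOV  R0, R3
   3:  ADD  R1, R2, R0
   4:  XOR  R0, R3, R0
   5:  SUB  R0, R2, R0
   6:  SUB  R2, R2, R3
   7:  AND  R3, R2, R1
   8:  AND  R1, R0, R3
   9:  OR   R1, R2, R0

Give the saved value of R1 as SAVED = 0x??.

SAVED = 0x00

after  0: R0=0x8e R1=0xd1 R2=0x43 R3=0x5f  N=1 Z=0
after  1: R0=0x02 R1=0xd1 R2=0x43 R3=0x5f  N=0 Z=0
after  2: R0=0x5f R1=0xd1 R2=0x43 R3=0x5f  N=0 Z=0
after  3: R0=0x5f R1=0xa2 R2=0x43 R3=0x5f  N=1 Z=0
after  4: R0=0x00 R1=0xa2 R2=0x43 R3=0x5f  N=0 Z=1
after  5: R0=0x43 R1=0xa2 R2=0x43 R3=0x5f  N=0 Z=0
after  6: R0=0x43 R1=0xa2 R2=0xe4 R3=0x5f  N=1 Z=0
after  7: R0=0x43 R1=0xa2 R2=0xe4 R3=0xa0  N=1 Z=0
after  8: R0=0x43 R1=0x00 R2=0xe4 R3=0xa0  N=0 Z=1
-- IRQ taken; context saved, return-PC = 9 --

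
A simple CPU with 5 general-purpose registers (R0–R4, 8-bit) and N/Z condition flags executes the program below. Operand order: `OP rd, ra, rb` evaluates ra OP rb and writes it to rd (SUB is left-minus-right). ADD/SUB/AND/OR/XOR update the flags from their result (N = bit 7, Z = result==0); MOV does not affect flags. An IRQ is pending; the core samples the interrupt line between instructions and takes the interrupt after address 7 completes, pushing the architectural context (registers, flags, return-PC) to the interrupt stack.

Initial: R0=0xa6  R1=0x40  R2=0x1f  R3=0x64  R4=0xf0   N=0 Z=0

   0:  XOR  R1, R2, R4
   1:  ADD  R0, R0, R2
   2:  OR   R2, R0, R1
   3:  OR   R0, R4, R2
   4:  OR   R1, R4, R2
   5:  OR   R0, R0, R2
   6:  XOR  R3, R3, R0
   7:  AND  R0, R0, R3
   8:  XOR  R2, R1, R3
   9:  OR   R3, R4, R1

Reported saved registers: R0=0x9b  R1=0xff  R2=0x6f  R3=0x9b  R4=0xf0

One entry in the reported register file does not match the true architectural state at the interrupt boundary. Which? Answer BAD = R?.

after  0: R0=0xa6 R1=0xef R2=0x1f R3=0x64 R4=0xf0  N=1 Z=0
after  1: R0=0xc5 R1=0xef R2=0x1f R3=0x64 R4=0xf0  N=1 Z=0
after  2: R0=0xc5 R1=0xef R2=0xef R3=0x64 R4=0xf0  N=1 Z=0
after  3: R0=0xff R1=0xef R2=0xef R3=0x64 R4=0xf0  N=1 Z=0
after  4: R0=0xff R1=0xff R2=0xef R3=0x64 R4=0xf0  N=1 Z=0
after  5: R0=0xff R1=0xff R2=0xef R3=0x64 R4=0xf0  N=1 Z=0
after  6: R0=0xff R1=0xff R2=0xef R3=0x9b R4=0xf0  N=1 Z=0
after  7: R0=0x9b R1=0xff R2=0xef R3=0x9b R4=0xf0  N=1 Z=0
-- IRQ taken; context saved, return-PC = 8 --
mismatch: R2: reported 0x6f vs actual 0xef

BAD = R2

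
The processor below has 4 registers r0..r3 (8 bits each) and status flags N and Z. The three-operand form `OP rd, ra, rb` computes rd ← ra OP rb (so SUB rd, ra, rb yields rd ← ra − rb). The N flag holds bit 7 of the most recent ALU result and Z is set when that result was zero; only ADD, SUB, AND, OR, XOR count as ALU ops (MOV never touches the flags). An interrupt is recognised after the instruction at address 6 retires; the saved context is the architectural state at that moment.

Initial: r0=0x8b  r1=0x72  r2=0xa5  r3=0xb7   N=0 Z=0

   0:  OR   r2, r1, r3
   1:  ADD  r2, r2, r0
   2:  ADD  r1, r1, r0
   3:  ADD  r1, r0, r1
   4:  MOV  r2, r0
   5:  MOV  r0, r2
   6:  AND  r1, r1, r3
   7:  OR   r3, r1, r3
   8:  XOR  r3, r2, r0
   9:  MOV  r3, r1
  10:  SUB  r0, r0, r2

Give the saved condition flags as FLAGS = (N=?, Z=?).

after  0: r0=0x8b r1=0x72 r2=0xf7 r3=0xb7  N=1 Z=0
after  1: r0=0x8b r1=0x72 r2=0x82 r3=0xb7  N=1 Z=0
after  2: r0=0x8b r1=0xfd r2=0x82 r3=0xb7  N=1 Z=0
after  3: r0=0x8b r1=0x88 r2=0x82 r3=0xb7  N=1 Z=0
after  4: r0=0x8b r1=0x88 r2=0x8b r3=0xb7  N=1 Z=0
after  5: r0=0x8b r1=0x88 r2=0x8b r3=0xb7  N=1 Z=0
after  6: r0=0x8b r1=0x80 r2=0x8b r3=0xb7  N=1 Z=0
-- IRQ taken; context saved, return-PC = 7 --

FLAGS = (N=1, Z=0)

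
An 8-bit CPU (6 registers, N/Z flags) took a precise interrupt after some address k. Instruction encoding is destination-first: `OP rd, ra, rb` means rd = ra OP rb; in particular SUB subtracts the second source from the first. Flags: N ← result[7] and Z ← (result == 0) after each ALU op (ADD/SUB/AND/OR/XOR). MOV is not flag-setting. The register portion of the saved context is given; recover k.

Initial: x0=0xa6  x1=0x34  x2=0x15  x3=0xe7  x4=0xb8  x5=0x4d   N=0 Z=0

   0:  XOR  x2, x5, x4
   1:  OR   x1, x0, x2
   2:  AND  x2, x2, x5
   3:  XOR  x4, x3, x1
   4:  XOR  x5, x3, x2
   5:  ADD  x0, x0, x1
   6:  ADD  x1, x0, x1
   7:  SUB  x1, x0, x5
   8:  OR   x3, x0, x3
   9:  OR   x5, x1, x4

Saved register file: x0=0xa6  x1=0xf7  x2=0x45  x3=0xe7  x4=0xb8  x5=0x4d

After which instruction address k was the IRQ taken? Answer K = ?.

K = 2

after  0: x0=0xa6 x1=0x34 x2=0xf5 x3=0xe7 x4=0xb8 x5=0x4d  N=1 Z=0
after  1: x0=0xa6 x1=0xf7 x2=0xf5 x3=0xe7 x4=0xb8 x5=0x4d  N=1 Z=0
after  2: x0=0xa6 x1=0xf7 x2=0x45 x3=0xe7 x4=0xb8 x5=0x4d  N=0 Z=0
-- IRQ taken; context saved, return-PC = 3 --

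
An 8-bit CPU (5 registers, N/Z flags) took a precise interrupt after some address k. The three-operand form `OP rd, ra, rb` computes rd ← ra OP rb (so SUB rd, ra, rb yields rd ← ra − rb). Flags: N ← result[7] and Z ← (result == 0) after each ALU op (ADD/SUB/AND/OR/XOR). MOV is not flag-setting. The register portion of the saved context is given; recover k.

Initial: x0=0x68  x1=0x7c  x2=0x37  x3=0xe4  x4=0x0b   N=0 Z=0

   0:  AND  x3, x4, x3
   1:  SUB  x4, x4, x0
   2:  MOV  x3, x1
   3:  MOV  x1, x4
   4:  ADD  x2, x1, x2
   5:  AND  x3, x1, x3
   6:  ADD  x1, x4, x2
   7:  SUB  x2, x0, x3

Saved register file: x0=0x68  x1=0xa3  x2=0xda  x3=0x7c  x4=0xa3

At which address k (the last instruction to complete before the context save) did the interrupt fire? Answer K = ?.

after  0: x0=0x68 x1=0x7c x2=0x37 x3=0x00 x4=0x0b  N=0 Z=1
after  1: x0=0x68 x1=0x7c x2=0x37 x3=0x00 x4=0xa3  N=1 Z=0
after  2: x0=0x68 x1=0x7c x2=0x37 x3=0x7c x4=0xa3  N=1 Z=0
after  3: x0=0x68 x1=0xa3 x2=0x37 x3=0x7c x4=0xa3  N=1 Z=0
after  4: x0=0x68 x1=0xa3 x2=0xda x3=0x7c x4=0xa3  N=1 Z=0
-- IRQ taken; context saved, return-PC = 5 --

K = 4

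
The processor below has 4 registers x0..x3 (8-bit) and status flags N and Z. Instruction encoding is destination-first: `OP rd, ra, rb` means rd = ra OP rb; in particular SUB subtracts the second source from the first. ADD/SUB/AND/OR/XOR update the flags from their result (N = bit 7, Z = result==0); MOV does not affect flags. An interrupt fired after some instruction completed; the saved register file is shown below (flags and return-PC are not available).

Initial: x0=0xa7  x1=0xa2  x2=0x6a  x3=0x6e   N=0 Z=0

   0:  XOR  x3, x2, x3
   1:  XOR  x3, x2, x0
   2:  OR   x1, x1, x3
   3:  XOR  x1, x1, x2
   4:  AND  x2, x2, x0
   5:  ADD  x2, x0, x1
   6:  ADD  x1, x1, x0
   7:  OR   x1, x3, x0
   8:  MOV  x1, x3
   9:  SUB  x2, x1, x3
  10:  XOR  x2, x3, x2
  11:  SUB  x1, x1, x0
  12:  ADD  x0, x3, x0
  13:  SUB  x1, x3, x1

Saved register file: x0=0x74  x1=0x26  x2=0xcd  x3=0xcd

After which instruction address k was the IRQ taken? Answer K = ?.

after  0: x0=0xa7 x1=0xa2 x2=0x6a x3=0x04  N=0 Z=0
after  1: x0=0xa7 x1=0xa2 x2=0x6a x3=0xcd  N=1 Z=0
after  2: x0=0xa7 x1=0xef x2=0x6a x3=0xcd  N=1 Z=0
after  3: x0=0xa7 x1=0x85 x2=0x6a x3=0xcd  N=1 Z=0
after  4: x0=0xa7 x1=0x85 x2=0x22 x3=0xcd  N=0 Z=0
after  5: x0=0xa7 x1=0x85 x2=0x2c x3=0xcd  N=0 Z=0
after  6: x0=0xa7 x1=0x2c x2=0x2c x3=0xcd  N=0 Z=0
after  7: x0=0xa7 x1=0xef x2=0x2c x3=0xcd  N=1 Z=0
after  8: x0=0xa7 x1=0xcd x2=0x2c x3=0xcd  N=1 Z=0
after  9: x0=0xa7 x1=0xcd x2=0x00 x3=0xcd  N=0 Z=1
after 10: x0=0xa7 x1=0xcd x2=0xcd x3=0xcd  N=1 Z=0
after 11: x0=0xa7 x1=0x26 x2=0xcd x3=0xcd  N=0 Z=0
after 12: x0=0x74 x1=0x26 x2=0xcd x3=0xcd  N=0 Z=0
-- IRQ taken; context saved, return-PC = 13 --

K = 12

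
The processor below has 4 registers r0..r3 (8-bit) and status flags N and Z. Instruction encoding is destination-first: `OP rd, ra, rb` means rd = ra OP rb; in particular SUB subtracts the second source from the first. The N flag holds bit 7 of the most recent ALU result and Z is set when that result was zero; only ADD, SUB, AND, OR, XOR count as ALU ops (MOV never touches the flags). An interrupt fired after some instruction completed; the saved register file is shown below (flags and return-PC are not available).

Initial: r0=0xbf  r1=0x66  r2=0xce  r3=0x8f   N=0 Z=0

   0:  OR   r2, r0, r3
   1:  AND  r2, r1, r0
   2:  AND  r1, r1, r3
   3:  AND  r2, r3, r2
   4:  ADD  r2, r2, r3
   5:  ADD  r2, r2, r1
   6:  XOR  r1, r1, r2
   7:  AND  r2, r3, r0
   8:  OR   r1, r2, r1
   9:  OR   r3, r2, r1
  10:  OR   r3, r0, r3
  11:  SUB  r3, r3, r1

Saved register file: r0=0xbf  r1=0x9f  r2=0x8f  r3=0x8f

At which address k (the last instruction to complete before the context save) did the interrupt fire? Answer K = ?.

K = 8

after  0: r0=0xbf r1=0x66 r2=0xbf r3=0x8f  N=1 Z=0
after  1: r0=0xbf r1=0x66 r2=0x26 r3=0x8f  N=0 Z=0
after  2: r0=0xbf r1=0x06 r2=0x26 r3=0x8f  N=0 Z=0
after  3: r0=0xbf r1=0x06 r2=0x06 r3=0x8f  N=0 Z=0
after  4: r0=0xbf r1=0x06 r2=0x95 r3=0x8f  N=1 Z=0
after  5: r0=0xbf r1=0x06 r2=0x9b r3=0x8f  N=1 Z=0
after  6: r0=0xbf r1=0x9d r2=0x9b r3=0x8f  N=1 Z=0
after  7: r0=0xbf r1=0x9d r2=0x8f r3=0x8f  N=1 Z=0
after  8: r0=0xbf r1=0x9f r2=0x8f r3=0x8f  N=1 Z=0
-- IRQ taken; context saved, return-PC = 9 --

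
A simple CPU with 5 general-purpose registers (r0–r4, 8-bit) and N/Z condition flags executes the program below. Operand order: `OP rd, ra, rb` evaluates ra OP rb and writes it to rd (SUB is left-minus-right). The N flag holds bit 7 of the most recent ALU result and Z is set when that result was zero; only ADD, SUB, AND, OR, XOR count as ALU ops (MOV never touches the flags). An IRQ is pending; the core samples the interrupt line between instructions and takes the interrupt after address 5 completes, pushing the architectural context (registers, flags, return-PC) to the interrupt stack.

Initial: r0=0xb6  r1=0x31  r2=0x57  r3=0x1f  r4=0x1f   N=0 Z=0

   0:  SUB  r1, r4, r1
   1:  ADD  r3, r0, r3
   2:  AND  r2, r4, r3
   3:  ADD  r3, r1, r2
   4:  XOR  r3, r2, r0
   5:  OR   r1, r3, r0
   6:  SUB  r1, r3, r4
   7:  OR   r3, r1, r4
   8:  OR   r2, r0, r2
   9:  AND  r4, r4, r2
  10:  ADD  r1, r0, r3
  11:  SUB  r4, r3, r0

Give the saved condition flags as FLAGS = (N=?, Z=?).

FLAGS = (N=1, Z=0)

after  0: r0=0xb6 r1=0xee r2=0x57 r3=0x1f r4=0x1f  N=1 Z=0
after  1: r0=0xb6 r1=0xee r2=0x57 r3=0xd5 r4=0x1f  N=1 Z=0
after  2: r0=0xb6 r1=0xee r2=0x15 r3=0xd5 r4=0x1f  N=0 Z=0
after  3: r0=0xb6 r1=0xee r2=0x15 r3=0x03 r4=0x1f  N=0 Z=0
after  4: r0=0xb6 r1=0xee r2=0x15 r3=0xa3 r4=0x1f  N=1 Z=0
after  5: r0=0xb6 r1=0xb7 r2=0x15 r3=0xa3 r4=0x1f  N=1 Z=0
-- IRQ taken; context saved, return-PC = 6 --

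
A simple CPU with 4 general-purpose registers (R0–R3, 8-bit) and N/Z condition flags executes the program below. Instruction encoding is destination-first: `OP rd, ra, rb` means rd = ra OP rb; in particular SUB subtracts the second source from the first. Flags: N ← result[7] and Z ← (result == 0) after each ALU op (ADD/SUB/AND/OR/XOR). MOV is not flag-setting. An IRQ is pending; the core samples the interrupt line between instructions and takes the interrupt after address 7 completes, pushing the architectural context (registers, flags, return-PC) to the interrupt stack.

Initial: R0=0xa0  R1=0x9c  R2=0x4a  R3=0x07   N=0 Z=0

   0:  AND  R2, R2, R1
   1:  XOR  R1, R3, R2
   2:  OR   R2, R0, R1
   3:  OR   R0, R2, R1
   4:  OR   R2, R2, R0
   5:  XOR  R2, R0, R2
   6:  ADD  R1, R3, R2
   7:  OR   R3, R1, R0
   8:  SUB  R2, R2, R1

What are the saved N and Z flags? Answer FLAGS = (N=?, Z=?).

FLAGS = (N=1, Z=0)

after  0: R0=0xa0 R1=0x9c R2=0x08 R3=0x07  N=0 Z=0
after  1: R0=0xa0 R1=0x0f R2=0x08 R3=0x07  N=0 Z=0
after  2: R0=0xa0 R1=0x0f R2=0xaf R3=0x07  N=1 Z=0
after  3: R0=0xaf R1=0x0f R2=0xaf R3=0x07  N=1 Z=0
after  4: R0=0xaf R1=0x0f R2=0xaf R3=0x07  N=1 Z=0
after  5: R0=0xaf R1=0x0f R2=0x00 R3=0x07  N=0 Z=1
after  6: R0=0xaf R1=0x07 R2=0x00 R3=0x07  N=0 Z=0
after  7: R0=0xaf R1=0x07 R2=0x00 R3=0xaf  N=1 Z=0
-- IRQ taken; context saved, return-PC = 8 --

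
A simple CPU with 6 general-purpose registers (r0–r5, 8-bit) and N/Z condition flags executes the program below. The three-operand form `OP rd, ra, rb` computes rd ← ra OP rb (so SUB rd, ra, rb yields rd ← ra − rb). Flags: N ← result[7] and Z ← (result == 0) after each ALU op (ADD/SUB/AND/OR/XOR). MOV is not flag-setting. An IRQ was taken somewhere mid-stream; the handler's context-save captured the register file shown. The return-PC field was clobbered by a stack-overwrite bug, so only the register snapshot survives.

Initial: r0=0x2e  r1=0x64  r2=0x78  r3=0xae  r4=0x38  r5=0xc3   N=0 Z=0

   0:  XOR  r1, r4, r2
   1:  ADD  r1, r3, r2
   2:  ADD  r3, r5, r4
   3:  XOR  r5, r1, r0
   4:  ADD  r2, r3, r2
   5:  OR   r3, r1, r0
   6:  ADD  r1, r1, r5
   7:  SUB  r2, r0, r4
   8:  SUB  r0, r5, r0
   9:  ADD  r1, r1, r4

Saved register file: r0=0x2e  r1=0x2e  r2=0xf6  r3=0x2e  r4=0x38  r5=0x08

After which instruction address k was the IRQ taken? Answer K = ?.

K = 7

after  0: r0=0x2e r1=0x40 r2=0x78 r3=0xae r4=0x38 r5=0xc3  N=0 Z=0
after  1: r0=0x2e r1=0x26 r2=0x78 r3=0xae r4=0x38 r5=0xc3  N=0 Z=0
after  2: r0=0x2e r1=0x26 r2=0x78 r3=0xfb r4=0x38 r5=0xc3  N=1 Z=0
after  3: r0=0x2e r1=0x26 r2=0x78 r3=0xfb r4=0x38 r5=0x08  N=0 Z=0
after  4: r0=0x2e r1=0x26 r2=0x73 r3=0xfb r4=0x38 r5=0x08  N=0 Z=0
after  5: r0=0x2e r1=0x26 r2=0x73 r3=0x2e r4=0x38 r5=0x08  N=0 Z=0
after  6: r0=0x2e r1=0x2e r2=0x73 r3=0x2e r4=0x38 r5=0x08  N=0 Z=0
after  7: r0=0x2e r1=0x2e r2=0xf6 r3=0x2e r4=0x38 r5=0x08  N=1 Z=0
-- IRQ taken; context saved, return-PC = 8 --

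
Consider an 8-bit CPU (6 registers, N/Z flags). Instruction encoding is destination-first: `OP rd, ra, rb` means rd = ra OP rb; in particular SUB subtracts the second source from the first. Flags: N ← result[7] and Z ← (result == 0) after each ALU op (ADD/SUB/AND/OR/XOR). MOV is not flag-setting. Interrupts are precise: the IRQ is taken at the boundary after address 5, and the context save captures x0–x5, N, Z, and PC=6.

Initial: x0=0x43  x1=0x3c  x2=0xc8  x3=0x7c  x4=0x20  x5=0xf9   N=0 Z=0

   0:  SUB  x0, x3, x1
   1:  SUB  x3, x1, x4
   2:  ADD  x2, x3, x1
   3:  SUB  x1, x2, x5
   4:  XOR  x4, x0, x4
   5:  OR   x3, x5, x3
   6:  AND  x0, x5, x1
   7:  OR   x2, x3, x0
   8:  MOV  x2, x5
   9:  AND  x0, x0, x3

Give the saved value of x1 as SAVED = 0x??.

SAVED = 0x5f

after  0: x0=0x40 x1=0x3c x2=0xc8 x3=0x7c x4=0x20 x5=0xf9  N=0 Z=0
after  1: x0=0x40 x1=0x3c x2=0xc8 x3=0x1c x4=0x20 x5=0xf9  N=0 Z=0
after  2: x0=0x40 x1=0x3c x2=0x58 x3=0x1c x4=0x20 x5=0xf9  N=0 Z=0
after  3: x0=0x40 x1=0x5f x2=0x58 x3=0x1c x4=0x20 x5=0xf9  N=0 Z=0
after  4: x0=0x40 x1=0x5f x2=0x58 x3=0x1c x4=0x60 x5=0xf9  N=0 Z=0
after  5: x0=0x40 x1=0x5f x2=0x58 x3=0xfd x4=0x60 x5=0xf9  N=1 Z=0
-- IRQ taken; context saved, return-PC = 6 --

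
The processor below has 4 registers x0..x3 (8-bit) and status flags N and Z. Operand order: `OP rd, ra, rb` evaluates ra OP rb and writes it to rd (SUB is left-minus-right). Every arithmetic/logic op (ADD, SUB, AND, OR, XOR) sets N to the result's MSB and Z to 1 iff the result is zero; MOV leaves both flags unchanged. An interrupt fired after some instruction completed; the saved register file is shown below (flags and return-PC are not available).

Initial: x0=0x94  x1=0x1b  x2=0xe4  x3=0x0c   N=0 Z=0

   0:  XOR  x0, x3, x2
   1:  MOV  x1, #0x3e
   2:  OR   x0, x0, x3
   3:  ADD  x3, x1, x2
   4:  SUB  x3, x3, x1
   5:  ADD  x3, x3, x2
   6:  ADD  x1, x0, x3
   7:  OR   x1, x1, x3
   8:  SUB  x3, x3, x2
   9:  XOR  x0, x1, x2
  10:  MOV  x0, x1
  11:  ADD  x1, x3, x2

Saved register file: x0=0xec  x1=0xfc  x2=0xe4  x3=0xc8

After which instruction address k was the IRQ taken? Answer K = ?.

K = 7

after  0: x0=0xe8 x1=0x1b x2=0xe4 x3=0x0c  N=1 Z=0
after  1: x0=0xe8 x1=0x3e x2=0xe4 x3=0x0c  N=1 Z=0
after  2: x0=0xec x1=0x3e x2=0xe4 x3=0x0c  N=1 Z=0
after  3: x0=0xec x1=0x3e x2=0xe4 x3=0x22  N=0 Z=0
after  4: x0=0xec x1=0x3e x2=0xe4 x3=0xe4  N=1 Z=0
after  5: x0=0xec x1=0x3e x2=0xe4 x3=0xc8  N=1 Z=0
after  6: x0=0xec x1=0xb4 x2=0xe4 x3=0xc8  N=1 Z=0
after  7: x0=0xec x1=0xfc x2=0xe4 x3=0xc8  N=1 Z=0
-- IRQ taken; context saved, return-PC = 8 --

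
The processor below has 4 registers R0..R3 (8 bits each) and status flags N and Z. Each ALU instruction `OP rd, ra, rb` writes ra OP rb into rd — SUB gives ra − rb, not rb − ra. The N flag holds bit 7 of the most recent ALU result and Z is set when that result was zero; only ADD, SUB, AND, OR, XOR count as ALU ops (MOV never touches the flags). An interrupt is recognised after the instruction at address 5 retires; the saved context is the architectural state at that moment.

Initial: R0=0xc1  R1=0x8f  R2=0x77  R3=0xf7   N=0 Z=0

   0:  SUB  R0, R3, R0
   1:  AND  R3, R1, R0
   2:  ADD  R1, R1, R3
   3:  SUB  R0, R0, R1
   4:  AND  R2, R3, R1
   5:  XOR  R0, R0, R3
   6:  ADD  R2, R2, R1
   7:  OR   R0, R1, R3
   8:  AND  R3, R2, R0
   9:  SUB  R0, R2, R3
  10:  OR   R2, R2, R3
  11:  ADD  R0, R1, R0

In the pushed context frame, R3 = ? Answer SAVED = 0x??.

SAVED = 0x06

after  0: R0=0x36 R1=0x8f R2=0x77 R3=0xf7  N=0 Z=0
after  1: R0=0x36 R1=0x8f R2=0x77 R3=0x06  N=0 Z=0
after  2: R0=0x36 R1=0x95 R2=0x77 R3=0x06  N=1 Z=0
after  3: R0=0xa1 R1=0x95 R2=0x77 R3=0x06  N=1 Z=0
after  4: R0=0xa1 R1=0x95 R2=0x04 R3=0x06  N=0 Z=0
after  5: R0=0xa7 R1=0x95 R2=0x04 R3=0x06  N=1 Z=0
-- IRQ taken; context saved, return-PC = 6 --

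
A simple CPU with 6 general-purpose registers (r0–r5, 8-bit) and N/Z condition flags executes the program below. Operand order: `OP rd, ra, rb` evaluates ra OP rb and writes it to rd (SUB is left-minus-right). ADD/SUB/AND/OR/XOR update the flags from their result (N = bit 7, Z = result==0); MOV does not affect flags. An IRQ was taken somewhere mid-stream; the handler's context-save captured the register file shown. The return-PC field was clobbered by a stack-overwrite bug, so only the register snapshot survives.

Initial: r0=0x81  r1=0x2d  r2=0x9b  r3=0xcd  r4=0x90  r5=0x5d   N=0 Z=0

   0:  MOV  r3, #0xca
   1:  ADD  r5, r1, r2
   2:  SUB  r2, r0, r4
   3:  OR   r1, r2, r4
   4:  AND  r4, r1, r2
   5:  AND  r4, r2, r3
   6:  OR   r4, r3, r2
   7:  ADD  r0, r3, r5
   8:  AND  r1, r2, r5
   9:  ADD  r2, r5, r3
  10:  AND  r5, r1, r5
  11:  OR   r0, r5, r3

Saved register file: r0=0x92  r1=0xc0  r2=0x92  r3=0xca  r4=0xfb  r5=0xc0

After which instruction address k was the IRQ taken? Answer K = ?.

K = 10

after  0: r0=0x81 r1=0x2d r2=0x9b r3=0xca r4=0x90 r5=0x5d  N=0 Z=0
after  1: r0=0x81 r1=0x2d r2=0x9b r3=0xca r4=0x90 r5=0xc8  N=1 Z=0
after  2: r0=0x81 r1=0x2d r2=0xf1 r3=0xca r4=0x90 r5=0xc8  N=1 Z=0
after  3: r0=0x81 r1=0xf1 r2=0xf1 r3=0xca r4=0x90 r5=0xc8  N=1 Z=0
after  4: r0=0x81 r1=0xf1 r2=0xf1 r3=0xca r4=0xf1 r5=0xc8  N=1 Z=0
after  5: r0=0x81 r1=0xf1 r2=0xf1 r3=0xca r4=0xc0 r5=0xc8  N=1 Z=0
after  6: r0=0x81 r1=0xf1 r2=0xf1 r3=0xca r4=0xfb r5=0xc8  N=1 Z=0
after  7: r0=0x92 r1=0xf1 r2=0xf1 r3=0xca r4=0xfb r5=0xc8  N=1 Z=0
after  8: r0=0x92 r1=0xc0 r2=0xf1 r3=0xca r4=0xfb r5=0xc8  N=1 Z=0
after  9: r0=0x92 r1=0xc0 r2=0x92 r3=0xca r4=0xfb r5=0xc8  N=1 Z=0
after 10: r0=0x92 r1=0xc0 r2=0x92 r3=0xca r4=0xfb r5=0xc0  N=1 Z=0
-- IRQ taken; context saved, return-PC = 11 --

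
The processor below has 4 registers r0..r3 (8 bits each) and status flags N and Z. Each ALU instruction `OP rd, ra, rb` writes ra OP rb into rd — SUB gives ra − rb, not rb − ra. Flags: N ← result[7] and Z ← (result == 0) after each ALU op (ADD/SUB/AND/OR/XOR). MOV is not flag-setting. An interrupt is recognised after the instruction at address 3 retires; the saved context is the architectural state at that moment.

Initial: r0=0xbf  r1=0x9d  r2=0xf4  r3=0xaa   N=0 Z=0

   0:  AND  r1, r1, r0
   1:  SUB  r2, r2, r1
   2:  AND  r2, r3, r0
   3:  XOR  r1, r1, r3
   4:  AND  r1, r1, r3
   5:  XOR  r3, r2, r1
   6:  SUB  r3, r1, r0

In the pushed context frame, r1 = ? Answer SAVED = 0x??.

SAVED = 0x37

after  0: r0=0xbf r1=0x9d r2=0xf4 r3=0xaa  N=1 Z=0
after  1: r0=0xbf r1=0x9d r2=0x57 r3=0xaa  N=0 Z=0
after  2: r0=0xbf r1=0x9d r2=0xaa r3=0xaa  N=1 Z=0
after  3: r0=0xbf r1=0x37 r2=0xaa r3=0xaa  N=0 Z=0
-- IRQ taken; context saved, return-PC = 4 --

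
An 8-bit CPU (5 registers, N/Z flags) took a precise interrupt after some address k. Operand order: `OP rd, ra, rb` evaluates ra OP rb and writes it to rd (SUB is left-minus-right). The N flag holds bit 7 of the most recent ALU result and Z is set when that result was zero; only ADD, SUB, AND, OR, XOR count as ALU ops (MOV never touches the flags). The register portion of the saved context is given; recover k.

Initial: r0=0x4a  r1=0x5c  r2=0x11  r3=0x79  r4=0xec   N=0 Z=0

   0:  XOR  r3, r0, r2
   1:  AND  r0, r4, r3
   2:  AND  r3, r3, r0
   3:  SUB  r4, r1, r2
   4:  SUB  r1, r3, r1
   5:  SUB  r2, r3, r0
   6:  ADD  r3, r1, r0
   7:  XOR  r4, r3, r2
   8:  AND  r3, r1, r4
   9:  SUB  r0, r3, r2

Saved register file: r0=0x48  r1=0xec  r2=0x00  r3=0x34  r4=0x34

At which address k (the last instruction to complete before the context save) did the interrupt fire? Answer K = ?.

after  0: r0=0x4a r1=0x5c r2=0x11 r3=0x5b r4=0xec  N=0 Z=0
after  1: r0=0x48 r1=0x5c r2=0x11 r3=0x5b r4=0xec  N=0 Z=0
after  2: r0=0x48 r1=0x5c r2=0x11 r3=0x48 r4=0xec  N=0 Z=0
after  3: r0=0x48 r1=0x5c r2=0x11 r3=0x48 r4=0x4b  N=0 Z=0
after  4: r0=0x48 r1=0xec r2=0x11 r3=0x48 r4=0x4b  N=1 Z=0
after  5: r0=0x48 r1=0xec r2=0x00 r3=0x48 r4=0x4b  N=0 Z=1
after  6: r0=0x48 r1=0xec r2=0x00 r3=0x34 r4=0x4b  N=0 Z=0
after  7: r0=0x48 r1=0xec r2=0x00 r3=0x34 r4=0x34  N=0 Z=0
-- IRQ taken; context saved, return-PC = 8 --

K = 7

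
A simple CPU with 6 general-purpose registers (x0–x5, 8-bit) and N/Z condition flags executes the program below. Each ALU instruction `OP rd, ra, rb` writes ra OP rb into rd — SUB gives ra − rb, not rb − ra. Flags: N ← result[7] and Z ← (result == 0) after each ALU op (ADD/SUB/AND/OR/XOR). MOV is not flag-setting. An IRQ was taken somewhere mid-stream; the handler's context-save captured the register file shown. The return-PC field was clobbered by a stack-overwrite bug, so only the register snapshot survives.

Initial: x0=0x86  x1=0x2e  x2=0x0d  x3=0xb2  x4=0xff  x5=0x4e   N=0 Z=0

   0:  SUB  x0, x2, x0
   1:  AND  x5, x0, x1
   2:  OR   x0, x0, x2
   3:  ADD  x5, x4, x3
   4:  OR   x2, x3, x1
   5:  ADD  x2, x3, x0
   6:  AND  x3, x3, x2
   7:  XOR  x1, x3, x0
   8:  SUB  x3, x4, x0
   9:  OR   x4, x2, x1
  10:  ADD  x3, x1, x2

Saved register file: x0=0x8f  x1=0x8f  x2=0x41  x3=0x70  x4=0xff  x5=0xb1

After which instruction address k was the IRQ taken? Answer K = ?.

after  0: x0=0x87 x1=0x2e x2=0x0d x3=0xb2 x4=0xff x5=0x4e  N=1 Z=0
after  1: x0=0x87 x1=0x2e x2=0x0d x3=0xb2 x4=0xff x5=0x06  N=0 Z=0
after  2: x0=0x8f x1=0x2e x2=0x0d x3=0xb2 x4=0xff x5=0x06  N=1 Z=0
after  3: x0=0x8f x1=0x2e x2=0x0d x3=0xb2 x4=0xff x5=0xb1  N=1 Z=0
after  4: x0=0x8f x1=0x2e x2=0xbe x3=0xb2 x4=0xff x5=0xb1  N=1 Z=0
after  5: x0=0x8f x1=0x2e x2=0x41 x3=0xb2 x4=0xff x5=0xb1  N=0 Z=0
after  6: x0=0x8f x1=0x2e x2=0x41 x3=0x00 x4=0xff x5=0xb1  N=0 Z=1
after  7: x0=0x8f x1=0x8f x2=0x41 x3=0x00 x4=0xff x5=0xb1  N=1 Z=0
after  8: x0=0x8f x1=0x8f x2=0x41 x3=0x70 x4=0xff x5=0xb1  N=0 Z=0
-- IRQ taken; context saved, return-PC = 9 --

K = 8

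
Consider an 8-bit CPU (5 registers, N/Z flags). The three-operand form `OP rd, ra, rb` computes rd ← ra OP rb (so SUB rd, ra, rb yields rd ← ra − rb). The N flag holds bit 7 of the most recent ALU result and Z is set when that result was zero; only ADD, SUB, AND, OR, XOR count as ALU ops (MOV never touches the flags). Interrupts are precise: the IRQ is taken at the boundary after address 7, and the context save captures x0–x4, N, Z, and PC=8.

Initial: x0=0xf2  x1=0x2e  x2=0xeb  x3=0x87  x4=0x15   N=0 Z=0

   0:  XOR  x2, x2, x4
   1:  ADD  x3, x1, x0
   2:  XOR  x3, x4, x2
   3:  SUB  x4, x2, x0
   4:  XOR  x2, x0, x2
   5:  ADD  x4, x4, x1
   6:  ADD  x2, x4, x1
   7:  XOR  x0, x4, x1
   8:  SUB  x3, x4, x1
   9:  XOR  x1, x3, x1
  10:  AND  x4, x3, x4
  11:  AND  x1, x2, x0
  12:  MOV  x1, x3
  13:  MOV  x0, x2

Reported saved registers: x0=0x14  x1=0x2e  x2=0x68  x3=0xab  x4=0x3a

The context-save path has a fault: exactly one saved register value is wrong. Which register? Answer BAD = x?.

BAD = x3

after  0: x0=0xf2 x1=0x2e x2=0xfe x3=0x87 x4=0x15  N=1 Z=0
after  1: x0=0xf2 x1=0x2e x2=0xfe x3=0x20 x4=0x15  N=0 Z=0
after  2: x0=0xf2 x1=0x2e x2=0xfe x3=0xeb x4=0x15  N=1 Z=0
after  3: x0=0xf2 x1=0x2e x2=0xfe x3=0xeb x4=0x0c  N=0 Z=0
after  4: x0=0xf2 x1=0x2e x2=0x0c x3=0xeb x4=0x0c  N=0 Z=0
after  5: x0=0xf2 x1=0x2e x2=0x0c x3=0xeb x4=0x3a  N=0 Z=0
after  6: x0=0xf2 x1=0x2e x2=0x68 x3=0xeb x4=0x3a  N=0 Z=0
after  7: x0=0x14 x1=0x2e x2=0x68 x3=0xeb x4=0x3a  N=0 Z=0
-- IRQ taken; context saved, return-PC = 8 --
mismatch: x3: reported 0xab vs actual 0xeb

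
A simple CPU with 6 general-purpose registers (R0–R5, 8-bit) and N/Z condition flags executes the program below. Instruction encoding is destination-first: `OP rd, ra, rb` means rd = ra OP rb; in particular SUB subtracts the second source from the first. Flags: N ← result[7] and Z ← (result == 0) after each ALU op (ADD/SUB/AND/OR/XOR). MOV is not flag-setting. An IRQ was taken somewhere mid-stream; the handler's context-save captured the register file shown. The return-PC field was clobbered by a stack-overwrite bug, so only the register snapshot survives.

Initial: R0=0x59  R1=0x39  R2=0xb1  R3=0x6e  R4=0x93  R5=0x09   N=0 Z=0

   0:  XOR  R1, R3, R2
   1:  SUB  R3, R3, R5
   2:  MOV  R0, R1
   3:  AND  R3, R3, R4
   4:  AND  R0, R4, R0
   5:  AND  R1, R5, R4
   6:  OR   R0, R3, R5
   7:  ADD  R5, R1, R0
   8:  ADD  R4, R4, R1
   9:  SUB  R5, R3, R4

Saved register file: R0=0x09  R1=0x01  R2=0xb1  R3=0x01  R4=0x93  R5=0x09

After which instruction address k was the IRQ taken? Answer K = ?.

K = 6

after  0: R0=0x59 R1=0xdf R2=0xb1 R3=0x6e R4=0x93 R5=0x09  N=1 Z=0
after  1: R0=0x59 R1=0xdf R2=0xb1 R3=0x65 R4=0x93 R5=0x09  N=0 Z=0
after  2: R0=0xdf R1=0xdf R2=0xb1 R3=0x65 R4=0x93 R5=0x09  N=0 Z=0
after  3: R0=0xdf R1=0xdf R2=0xb1 R3=0x01 R4=0x93 R5=0x09  N=0 Z=0
after  4: R0=0x93 R1=0xdf R2=0xb1 R3=0x01 R4=0x93 R5=0x09  N=1 Z=0
after  5: R0=0x93 R1=0x01 R2=0xb1 R3=0x01 R4=0x93 R5=0x09  N=0 Z=0
after  6: R0=0x09 R1=0x01 R2=0xb1 R3=0x01 R4=0x93 R5=0x09  N=0 Z=0
-- IRQ taken; context saved, return-PC = 7 --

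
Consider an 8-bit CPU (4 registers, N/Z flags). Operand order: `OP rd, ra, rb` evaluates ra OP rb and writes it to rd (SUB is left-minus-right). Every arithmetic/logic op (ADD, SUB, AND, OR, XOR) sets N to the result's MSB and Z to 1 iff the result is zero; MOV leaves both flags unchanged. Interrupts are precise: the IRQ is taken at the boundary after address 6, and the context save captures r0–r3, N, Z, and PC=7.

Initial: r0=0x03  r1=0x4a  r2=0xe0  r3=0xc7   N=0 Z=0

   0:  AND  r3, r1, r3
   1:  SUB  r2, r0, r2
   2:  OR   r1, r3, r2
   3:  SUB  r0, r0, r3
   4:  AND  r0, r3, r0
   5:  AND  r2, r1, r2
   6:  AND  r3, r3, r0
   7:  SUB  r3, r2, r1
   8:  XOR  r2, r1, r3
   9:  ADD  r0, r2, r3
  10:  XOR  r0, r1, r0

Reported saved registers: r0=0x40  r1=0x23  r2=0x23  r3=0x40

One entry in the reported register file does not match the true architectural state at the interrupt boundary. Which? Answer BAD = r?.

after  0: r0=0x03 r1=0x4a r2=0xe0 r3=0x42  N=0 Z=0
after  1: r0=0x03 r1=0x4a r2=0x23 r3=0x42  N=0 Z=0
after  2: r0=0x03 r1=0x63 r2=0x23 r3=0x42  N=0 Z=0
after  3: r0=0xc1 r1=0x63 r2=0x23 r3=0x42  N=1 Z=0
after  4: r0=0x40 r1=0x63 r2=0x23 r3=0x42  N=0 Z=0
after  5: r0=0x40 r1=0x63 r2=0x23 r3=0x42  N=0 Z=0
after  6: r0=0x40 r1=0x63 r2=0x23 r3=0x40  N=0 Z=0
-- IRQ taken; context saved, return-PC = 7 --
mismatch: r1: reported 0x23 vs actual 0x63

BAD = r1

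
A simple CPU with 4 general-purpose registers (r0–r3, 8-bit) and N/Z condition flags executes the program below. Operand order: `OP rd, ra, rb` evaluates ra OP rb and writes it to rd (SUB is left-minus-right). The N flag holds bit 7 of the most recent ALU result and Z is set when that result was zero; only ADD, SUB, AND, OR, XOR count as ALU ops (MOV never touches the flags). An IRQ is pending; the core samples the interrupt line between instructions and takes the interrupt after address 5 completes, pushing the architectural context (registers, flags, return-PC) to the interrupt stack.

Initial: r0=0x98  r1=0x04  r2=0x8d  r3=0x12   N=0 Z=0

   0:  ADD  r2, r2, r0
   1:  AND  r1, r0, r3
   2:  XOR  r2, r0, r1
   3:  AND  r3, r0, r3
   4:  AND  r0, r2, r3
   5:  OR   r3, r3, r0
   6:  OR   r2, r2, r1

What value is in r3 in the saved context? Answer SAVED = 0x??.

SAVED = 0x10

after  0: r0=0x98 r1=0x04 r2=0x25 r3=0x12  N=0 Z=0
after  1: r0=0x98 r1=0x10 r2=0x25 r3=0x12  N=0 Z=0
after  2: r0=0x98 r1=0x10 r2=0x88 r3=0x12  N=1 Z=0
after  3: r0=0x98 r1=0x10 r2=0x88 r3=0x10  N=0 Z=0
after  4: r0=0x00 r1=0x10 r2=0x88 r3=0x10  N=0 Z=1
after  5: r0=0x00 r1=0x10 r2=0x88 r3=0x10  N=0 Z=0
-- IRQ taken; context saved, return-PC = 6 --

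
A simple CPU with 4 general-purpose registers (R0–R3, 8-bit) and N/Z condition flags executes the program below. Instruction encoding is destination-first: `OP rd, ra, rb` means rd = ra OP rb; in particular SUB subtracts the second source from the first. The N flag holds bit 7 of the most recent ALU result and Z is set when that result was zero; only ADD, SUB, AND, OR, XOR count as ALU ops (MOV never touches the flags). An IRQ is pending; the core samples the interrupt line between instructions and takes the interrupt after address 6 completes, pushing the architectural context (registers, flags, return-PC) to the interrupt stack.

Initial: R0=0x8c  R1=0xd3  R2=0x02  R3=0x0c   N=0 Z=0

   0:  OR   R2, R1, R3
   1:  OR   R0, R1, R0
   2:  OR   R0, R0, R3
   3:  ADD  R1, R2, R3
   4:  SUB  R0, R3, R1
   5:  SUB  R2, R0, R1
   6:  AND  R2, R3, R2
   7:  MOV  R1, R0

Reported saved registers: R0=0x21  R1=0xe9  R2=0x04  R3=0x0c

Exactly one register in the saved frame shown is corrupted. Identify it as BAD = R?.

BAD = R1

after  0: R0=0x8c R1=0xd3 R2=0xdf R3=0x0c  N=1 Z=0
after  1: R0=0xdf R1=0xd3 R2=0xdf R3=0x0c  N=1 Z=0
after  2: R0=0xdf R1=0xd3 R2=0xdf R3=0x0c  N=1 Z=0
after  3: R0=0xdf R1=0xeb R2=0xdf R3=0x0c  N=1 Z=0
after  4: R0=0x21 R1=0xeb R2=0xdf R3=0x0c  N=0 Z=0
after  5: R0=0x21 R1=0xeb R2=0x36 R3=0x0c  N=0 Z=0
after  6: R0=0x21 R1=0xeb R2=0x04 R3=0x0c  N=0 Z=0
-- IRQ taken; context saved, return-PC = 7 --
mismatch: R1: reported 0xe9 vs actual 0xeb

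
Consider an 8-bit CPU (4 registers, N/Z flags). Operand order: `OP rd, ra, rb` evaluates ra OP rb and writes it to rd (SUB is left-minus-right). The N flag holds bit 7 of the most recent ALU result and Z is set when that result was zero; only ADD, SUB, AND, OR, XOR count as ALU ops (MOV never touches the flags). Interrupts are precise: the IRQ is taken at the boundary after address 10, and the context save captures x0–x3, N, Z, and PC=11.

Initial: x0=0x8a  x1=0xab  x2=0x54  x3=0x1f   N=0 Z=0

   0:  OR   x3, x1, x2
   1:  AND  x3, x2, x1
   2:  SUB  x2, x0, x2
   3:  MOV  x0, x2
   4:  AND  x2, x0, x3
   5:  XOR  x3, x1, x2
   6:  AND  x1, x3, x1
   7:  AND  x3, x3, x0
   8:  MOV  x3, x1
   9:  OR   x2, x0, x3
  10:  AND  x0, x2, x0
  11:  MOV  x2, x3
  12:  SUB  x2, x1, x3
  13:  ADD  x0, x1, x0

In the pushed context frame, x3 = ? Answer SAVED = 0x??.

after  0: x0=0x8a x1=0xab x2=0x54 x3=0xff  N=1 Z=0
after  1: x0=0x8a x1=0xab x2=0x54 x3=0x00  N=0 Z=1
after  2: x0=0x8a x1=0xab x2=0x36 x3=0x00  N=0 Z=0
after  3: x0=0x36 x1=0xab x2=0x36 x3=0x00  N=0 Z=0
after  4: x0=0x36 x1=0xab x2=0x00 x3=0x00  N=0 Z=1
after  5: x0=0x36 x1=0xab x2=0x00 x3=0xab  N=1 Z=0
after  6: x0=0x36 x1=0xab x2=0x00 x3=0xab  N=1 Z=0
after  7: x0=0x36 x1=0xab x2=0x00 x3=0x22  N=0 Z=0
after  8: x0=0x36 x1=0xab x2=0x00 x3=0xab  N=0 Z=0
after  9: x0=0x36 x1=0xab x2=0xbf x3=0xab  N=1 Z=0
after 10: x0=0x36 x1=0xab x2=0xbf x3=0xab  N=0 Z=0
-- IRQ taken; context saved, return-PC = 11 --

SAVED = 0xab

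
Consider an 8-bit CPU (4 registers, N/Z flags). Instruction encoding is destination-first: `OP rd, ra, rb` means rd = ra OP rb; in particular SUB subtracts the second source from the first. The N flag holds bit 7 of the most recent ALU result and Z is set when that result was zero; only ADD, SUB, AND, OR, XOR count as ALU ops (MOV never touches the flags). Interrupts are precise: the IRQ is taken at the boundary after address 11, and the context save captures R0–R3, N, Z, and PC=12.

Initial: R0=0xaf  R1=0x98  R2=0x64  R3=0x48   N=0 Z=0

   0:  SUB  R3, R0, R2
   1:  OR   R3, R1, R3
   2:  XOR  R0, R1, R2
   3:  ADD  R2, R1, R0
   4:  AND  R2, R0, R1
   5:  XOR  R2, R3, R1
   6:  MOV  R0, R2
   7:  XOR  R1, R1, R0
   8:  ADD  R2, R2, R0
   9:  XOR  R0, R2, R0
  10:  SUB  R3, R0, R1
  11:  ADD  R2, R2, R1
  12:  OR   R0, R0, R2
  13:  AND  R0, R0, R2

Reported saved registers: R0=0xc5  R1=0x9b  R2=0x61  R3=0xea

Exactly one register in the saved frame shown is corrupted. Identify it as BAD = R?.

after  0: R0=0xaf R1=0x98 R2=0x64 R3=0x4b  N=0 Z=0
after  1: R0=0xaf R1=0x98 R2=0x64 R3=0xdb  N=1 Z=0
after  2: R0=0xfc R1=0x98 R2=0x64 R3=0xdb  N=1 Z=0
after  3: R0=0xfc R1=0x98 R2=0x94 R3=0xdb  N=1 Z=0
after  4: R0=0xfc R1=0x98 R2=0x98 R3=0xdb  N=1 Z=0
after  5: R0=0xfc R1=0x98 R2=0x43 R3=0xdb  N=0 Z=0
after  6: R0=0x43 R1=0x98 R2=0x43 R3=0xdb  N=0 Z=0
after  7: R0=0x43 R1=0xdb R2=0x43 R3=0xdb  N=1 Z=0
after  8: R0=0x43 R1=0xdb R2=0x86 R3=0xdb  N=1 Z=0
after  9: R0=0xc5 R1=0xdb R2=0x86 R3=0xdb  N=1 Z=0
after 10: R0=0xc5 R1=0xdb R2=0x86 R3=0xea  N=1 Z=0
after 11: R0=0xc5 R1=0xdb R2=0x61 R3=0xea  N=0 Z=0
-- IRQ taken; context saved, return-PC = 12 --
mismatch: R1: reported 0x9b vs actual 0xdb

BAD = R1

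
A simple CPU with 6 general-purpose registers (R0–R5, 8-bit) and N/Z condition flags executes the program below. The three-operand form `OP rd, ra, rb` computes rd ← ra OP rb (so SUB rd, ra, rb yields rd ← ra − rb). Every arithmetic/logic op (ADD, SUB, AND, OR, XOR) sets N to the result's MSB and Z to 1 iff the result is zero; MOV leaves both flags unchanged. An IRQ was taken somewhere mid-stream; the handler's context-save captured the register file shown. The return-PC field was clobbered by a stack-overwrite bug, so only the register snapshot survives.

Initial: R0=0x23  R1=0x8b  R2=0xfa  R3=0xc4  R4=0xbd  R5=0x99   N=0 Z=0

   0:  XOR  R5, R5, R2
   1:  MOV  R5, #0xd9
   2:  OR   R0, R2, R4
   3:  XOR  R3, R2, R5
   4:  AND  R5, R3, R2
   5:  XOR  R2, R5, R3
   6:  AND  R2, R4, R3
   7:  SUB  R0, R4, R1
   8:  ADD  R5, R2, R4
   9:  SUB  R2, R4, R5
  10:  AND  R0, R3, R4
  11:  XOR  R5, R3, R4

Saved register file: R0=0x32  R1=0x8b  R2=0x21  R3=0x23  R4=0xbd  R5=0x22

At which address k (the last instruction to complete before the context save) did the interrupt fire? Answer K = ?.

K = 7

after  0: R0=0x23 R1=0x8b R2=0xfa R3=0xc4 R4=0xbd R5=0x63  N=0 Z=0
after  1: R0=0x23 R1=0x8b R2=0xfa R3=0xc4 R4=0xbd R5=0xd9  N=0 Z=0
after  2: R0=0xff R1=0x8b R2=0xfa R3=0xc4 R4=0xbd R5=0xd9  N=1 Z=0
after  3: R0=0xff R1=0x8b R2=0xfa R3=0x23 R4=0xbd R5=0xd9  N=0 Z=0
after  4: R0=0xff R1=0x8b R2=0xfa R3=0x23 R4=0xbd R5=0x22  N=0 Z=0
after  5: R0=0xff R1=0x8b R2=0x01 R3=0x23 R4=0xbd R5=0x22  N=0 Z=0
after  6: R0=0xff R1=0x8b R2=0x21 R3=0x23 R4=0xbd R5=0x22  N=0 Z=0
after  7: R0=0x32 R1=0x8b R2=0x21 R3=0x23 R4=0xbd R5=0x22  N=0 Z=0
-- IRQ taken; context saved, return-PC = 8 --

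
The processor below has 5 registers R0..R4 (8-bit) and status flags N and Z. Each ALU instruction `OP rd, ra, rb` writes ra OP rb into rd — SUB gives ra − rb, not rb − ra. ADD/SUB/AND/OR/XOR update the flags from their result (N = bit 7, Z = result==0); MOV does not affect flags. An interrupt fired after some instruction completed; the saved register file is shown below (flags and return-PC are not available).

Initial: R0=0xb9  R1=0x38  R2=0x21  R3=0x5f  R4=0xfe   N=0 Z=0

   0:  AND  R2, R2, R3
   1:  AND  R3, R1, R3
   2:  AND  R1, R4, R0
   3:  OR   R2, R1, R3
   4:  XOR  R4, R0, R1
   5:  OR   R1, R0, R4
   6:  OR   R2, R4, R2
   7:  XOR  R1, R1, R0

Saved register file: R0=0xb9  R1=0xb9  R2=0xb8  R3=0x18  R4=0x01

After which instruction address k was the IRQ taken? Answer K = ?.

K = 5

after  0: R0=0xb9 R1=0x38 R2=0x01 R3=0x5f R4=0xfe  N=0 Z=0
after  1: R0=0xb9 R1=0x38 R2=0x01 R3=0x18 R4=0xfe  N=0 Z=0
after  2: R0=0xb9 R1=0xb8 R2=0x01 R3=0x18 R4=0xfe  N=1 Z=0
after  3: R0=0xb9 R1=0xb8 R2=0xb8 R3=0x18 R4=0xfe  N=1 Z=0
after  4: R0=0xb9 R1=0xb8 R2=0xb8 R3=0x18 R4=0x01  N=0 Z=0
after  5: R0=0xb9 R1=0xb9 R2=0xb8 R3=0x18 R4=0x01  N=1 Z=0
-- IRQ taken; context saved, return-PC = 6 --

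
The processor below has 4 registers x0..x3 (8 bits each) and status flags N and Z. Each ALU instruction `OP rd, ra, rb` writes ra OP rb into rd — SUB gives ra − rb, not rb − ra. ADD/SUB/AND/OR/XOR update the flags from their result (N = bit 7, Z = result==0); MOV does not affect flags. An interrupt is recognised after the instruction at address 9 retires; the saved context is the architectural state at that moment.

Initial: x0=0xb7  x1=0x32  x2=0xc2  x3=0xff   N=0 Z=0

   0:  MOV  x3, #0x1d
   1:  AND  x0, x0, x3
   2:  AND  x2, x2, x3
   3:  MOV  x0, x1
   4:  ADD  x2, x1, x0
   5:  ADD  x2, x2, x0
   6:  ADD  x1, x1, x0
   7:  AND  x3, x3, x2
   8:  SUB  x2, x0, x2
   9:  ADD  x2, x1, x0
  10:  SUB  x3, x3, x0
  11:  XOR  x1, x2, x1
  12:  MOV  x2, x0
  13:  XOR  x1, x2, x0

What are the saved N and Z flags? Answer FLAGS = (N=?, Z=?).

FLAGS = (N=1, Z=0)

after  0: x0=0xb7 x1=0x32 x2=0xc2 x3=0x1d  N=0 Z=0
after  1: x0=0x15 x1=0x32 x2=0xc2 x3=0x1d  N=0 Z=0
after  2: x0=0x15 x1=0x32 x2=0x00 x3=0x1d  N=0 Z=1
after  3: x0=0x32 x1=0x32 x2=0x00 x3=0x1d  N=0 Z=1
after  4: x0=0x32 x1=0x32 x2=0x64 x3=0x1d  N=0 Z=0
after  5: x0=0x32 x1=0x32 x2=0x96 x3=0x1d  N=1 Z=0
after  6: x0=0x32 x1=0x64 x2=0x96 x3=0x1d  N=0 Z=0
after  7: x0=0x32 x1=0x64 x2=0x96 x3=0x14  N=0 Z=0
after  8: x0=0x32 x1=0x64 x2=0x9c x3=0x14  N=1 Z=0
after  9: x0=0x32 x1=0x64 x2=0x96 x3=0x14  N=1 Z=0
-- IRQ taken; context saved, return-PC = 10 --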